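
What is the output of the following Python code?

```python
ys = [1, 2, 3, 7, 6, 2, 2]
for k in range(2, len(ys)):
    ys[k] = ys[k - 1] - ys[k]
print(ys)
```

[1, 2, -1, -8, -14, -16, -18]

k=2: ys[2] = 2-3 = -1 → [1, 2, -1, 7, 6, 2, 2]
k=3: ys[3] = (-1)-7 = -8 → [1, 2, -1, -8, 6, 2, 2]
k=4: ys[4] = (-8)-6 = -14 → [1, 2, -1, -8, -14, 2, 2]
k=5: ys[5] = (-14)-2 = -16 → [1, 2, -1, -8, -14, -16, 2]
k=6: ys[6] = (-16)-2 = -18 → [1, 2, -1, -8, -14, -16, -18]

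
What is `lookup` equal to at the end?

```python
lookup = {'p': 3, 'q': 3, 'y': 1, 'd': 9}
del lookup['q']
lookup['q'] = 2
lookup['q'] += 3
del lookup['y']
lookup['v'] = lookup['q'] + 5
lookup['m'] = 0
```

del 'q' → {'p': 3, 'y': 1, 'd': 9}
lookup['q'] = 2 → {'p': 3, 'y': 1, 'd': 9, 'q': 2}
lookup['q'] = 2+3 = 5 → {'p': 3, 'y': 1, 'd': 9, 'q': 5}
del 'y' → {'p': 3, 'd': 9, 'q': 5}
lookup['v'] = lookup['q']+5 = 10 → {'p': 3, 'd': 9, 'q': 5, 'v': 10}
lookup['m'] = 0 → {'p': 3, 'd': 9, 'q': 5, 'v': 10, 'm': 0}

{'p': 3, 'd': 9, 'q': 5, 'v': 10, 'm': 0}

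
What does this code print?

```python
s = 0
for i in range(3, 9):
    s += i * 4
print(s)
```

i=3: s = 0+3*4 = 12
i=4: s = 12+4*4 = 28
i=5: s = 28+5*4 = 48
i=6: s = 48+6*4 = 72
i=7: s = 72+7*4 = 100
i=8: s = 100+8*4 = 132

132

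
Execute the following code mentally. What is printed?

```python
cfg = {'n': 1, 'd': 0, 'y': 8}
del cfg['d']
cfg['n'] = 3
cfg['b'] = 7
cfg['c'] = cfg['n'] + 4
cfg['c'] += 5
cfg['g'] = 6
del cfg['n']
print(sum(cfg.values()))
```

33

del 'd' → {'n': 1, 'y': 8}
cfg['n'] = 3 → {'n': 3, 'y': 8}
cfg['b'] = 7 → {'n': 3, 'y': 8, 'b': 7}
cfg['c'] = cfg['n']+4 = 7 → {'n': 3, 'y': 8, 'b': 7, 'c': 7}
cfg['c'] = 7+5 = 12 → {'n': 3, 'y': 8, 'b': 7, 'c': 12}
cfg['g'] = 6 → {'n': 3, 'y': 8, 'b': 7, 'c': 12, 'g': 6}
del 'n' → {'y': 8, 'b': 7, 'c': 12, 'g': 6}
sum of values = 33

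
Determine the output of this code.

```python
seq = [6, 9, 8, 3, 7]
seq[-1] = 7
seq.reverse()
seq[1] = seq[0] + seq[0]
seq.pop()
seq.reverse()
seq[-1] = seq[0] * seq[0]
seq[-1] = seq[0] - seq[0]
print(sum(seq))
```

seq[-1] = 7 → [6, 9, 8, 3, 7]
reverse → [7, 3, 8, 9, 6]
seq[1] = seq[0]+seq[0] = 7+7 = 14 → [7, 14, 8, 9, 6]
pop() removes 6 → [7, 14, 8, 9]
reverse → [9, 8, 14, 7]
seq[-1] = seq[0]*seq[0] = 9*9 = 81 → [9, 8, 14, 81]
seq[-1] = seq[0]-seq[0] = 9-9 = 0 → [9, 8, 14, 0]
sum = 31

31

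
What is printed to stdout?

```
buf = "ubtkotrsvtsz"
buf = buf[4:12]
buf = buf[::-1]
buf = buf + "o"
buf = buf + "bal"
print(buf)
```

slice [4:12] → 'otrsvtsz'
reverse → 'zstvsrto'
+ 'o' → 'zstvsrtoo'
+ 'bal' → 'zstvsrtoobal'

zstvsrtoobal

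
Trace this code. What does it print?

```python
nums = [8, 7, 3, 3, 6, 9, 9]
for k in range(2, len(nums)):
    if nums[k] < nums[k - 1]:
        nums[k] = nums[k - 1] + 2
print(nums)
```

[8, 7, 9, 11, 13, 15, 17]

k=2: 3<7, nums[2] = 7+2 = 9 → [8, 7, 9, 3, 6, 9, 9]
k=3: 3<9, nums[3] = 9+2 = 11 → [8, 7, 9, 11, 6, 9, 9]
k=4: 6<11, nums[4] = 11+2 = 13 → [8, 7, 9, 11, 13, 9, 9]
k=5: 9<13, nums[5] = 13+2 = 15 → [8, 7, 9, 11, 13, 15, 9]
k=6: 9<15, nums[6] = 15+2 = 17 → [8, 7, 9, 11, 13, 15, 17]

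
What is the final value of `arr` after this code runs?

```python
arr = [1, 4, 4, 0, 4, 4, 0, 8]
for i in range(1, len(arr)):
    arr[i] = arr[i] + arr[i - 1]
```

i=1: arr[1] = 4+1 = 5 → [1, 5, 4, 0, 4, 4, 0, 8]
i=2: arr[2] = 4+5 = 9 → [1, 5, 9, 0, 4, 4, 0, 8]
i=3: arr[3] = 0+9 = 9 → [1, 5, 9, 9, 4, 4, 0, 8]
i=4: arr[4] = 4+9 = 13 → [1, 5, 9, 9, 13, 4, 0, 8]
i=5: arr[5] = 4+13 = 17 → [1, 5, 9, 9, 13, 17, 0, 8]
i=6: arr[6] = 0+17 = 17 → [1, 5, 9, 9, 13, 17, 17, 8]
i=7: arr[7] = 8+17 = 25 → [1, 5, 9, 9, 13, 17, 17, 25]

[1, 5, 9, 9, 13, 17, 17, 25]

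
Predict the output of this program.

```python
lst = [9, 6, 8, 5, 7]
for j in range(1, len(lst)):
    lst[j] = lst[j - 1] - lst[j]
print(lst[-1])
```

-17

j=1: lst[1] = 9-6 = 3 → [9, 3, 8, 5, 7]
j=2: lst[2] = 3-8 = -5 → [9, 3, -5, 5, 7]
j=3: lst[3] = (-5)-5 = -10 → [9, 3, -5, -10, 7]
j=4: lst[4] = (-10)-7 = -17 → [9, 3, -5, -10, -17]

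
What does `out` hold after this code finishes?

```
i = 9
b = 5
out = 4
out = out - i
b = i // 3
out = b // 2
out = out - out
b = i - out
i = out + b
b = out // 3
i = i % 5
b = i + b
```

out = 4-9 = -5
b = 9//3 = 3
out = 3//2 = 1
out = 1-1 = 0
b = 9-0 = 9
i = 0+9 = 9
b = 0//3 = 0
i = 9%5 = 4
b = 4+0 = 4

0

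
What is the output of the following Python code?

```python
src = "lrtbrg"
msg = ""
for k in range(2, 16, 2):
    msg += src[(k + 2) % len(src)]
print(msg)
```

k=2: add src[4]='r' → 'r'
k=4: add src[0]='l' → 'rl'
k=6: add src[2]='t' → 'rlt'
k=8: add src[4]='r' → 'rltr'
k=10: add src[0]='l' → 'rltrl'
k=12: add src[2]='t' → 'rltrlt'
k=14: add src[4]='r' → 'rltrltr'

rltrltr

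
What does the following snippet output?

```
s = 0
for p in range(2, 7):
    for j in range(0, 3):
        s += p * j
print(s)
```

p=2,j=0: s = 0+0 = 0
p=2,j=1: s = 0+2 = 2
p=2,j=2: s = 2+4 = 6
p=3,j=0: s = 6+0 = 6
p=3,j=1: s = 6+3 = 9
p=3,j=2: s = 9+6 = 15
p=4,j=0: s = 15+0 = 15
p=4,j=1: s = 15+4 = 19
p=4,j=2: s = 19+8 = 27
p=5,j=0: s = 27+0 = 27
p=5,j=1: s = 27+5 = 32
p=5,j=2: s = 32+10 = 42
p=6,j=0: s = 42+0 = 42
p=6,j=1: s = 42+6 = 48
p=6,j=2: s = 48+12 = 60

60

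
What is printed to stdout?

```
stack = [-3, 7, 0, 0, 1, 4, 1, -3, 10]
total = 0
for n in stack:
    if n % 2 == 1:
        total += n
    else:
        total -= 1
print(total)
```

n=-3: odd, total = 0+(-3) = -3
n=7: odd, total = (-3)+7 = 4
n=0: not odd, total = 4-1 = 3
n=0: not odd, total = 3-1 = 2
n=1: odd, total = 2+1 = 3
n=4: not odd, total = 3-1 = 2
n=1: odd, total = 2+1 = 3
n=-3: odd, total = 3+(-3) = 0
n=10: not odd, total = 0-1 = -1

-1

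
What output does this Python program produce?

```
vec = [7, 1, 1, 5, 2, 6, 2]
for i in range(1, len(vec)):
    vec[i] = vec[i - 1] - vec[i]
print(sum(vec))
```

i=1: vec[1] = 7-1 = 6 → [7, 6, 1, 5, 2, 6, 2]
i=2: vec[2] = 6-1 = 5 → [7, 6, 5, 5, 2, 6, 2]
i=3: vec[3] = 5-5 = 0 → [7, 6, 5, 0, 2, 6, 2]
i=4: vec[4] = 0-2 = -2 → [7, 6, 5, 0, -2, 6, 2]
i=5: vec[5] = (-2)-6 = -8 → [7, 6, 5, 0, -2, -8, 2]
i=6: vec[6] = (-8)-2 = -10 → [7, 6, 5, 0, -2, -8, -10]
sum = -2

-2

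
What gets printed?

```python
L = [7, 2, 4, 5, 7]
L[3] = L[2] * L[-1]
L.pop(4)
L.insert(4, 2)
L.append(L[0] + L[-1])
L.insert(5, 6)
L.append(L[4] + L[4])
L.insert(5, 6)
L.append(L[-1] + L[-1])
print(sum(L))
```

L[3] = L[2]*L[-1] = 4*7 = 28 → [7, 2, 4, 28, 7]
pop(4) removes 7 → [7, 2, 4, 28]
insert 2 at 4 → [7, 2, 4, 28, 2]
append L[0]+L[-1] = 7+2 = 9 → [7, 2, 4, 28, 2, 9]
insert 6 at 5 → [7, 2, 4, 28, 2, 6, 9]
append L[4]+L[4] = 2+2 = 4 → [7, 2, 4, 28, 2, 6, 9, 4]
insert 6 at 5 → [7, 2, 4, 28, 2, 6, 6, 9, 4]
append L[-1]+L[-1] = 4+4 = 8 → [7, 2, 4, 28, 2, 6, 6, 9, 4, 8]
sum = 76

76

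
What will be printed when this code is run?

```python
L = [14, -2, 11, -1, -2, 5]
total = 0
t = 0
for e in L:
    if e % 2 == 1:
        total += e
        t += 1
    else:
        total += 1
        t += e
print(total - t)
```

5

e=14: not odd, total = 0+1 = 1; t=14
e=-2: not odd, total = 1+1 = 2; t=12
e=11: odd, total = 2+11 = 13; t=13
e=-1: odd, total = 13+(-1) = 12; t=14
e=-2: not odd, total = 12+1 = 13; t=12
e=5: odd, total = 13+5 = 18; t=13
total-t = 18-13 = 5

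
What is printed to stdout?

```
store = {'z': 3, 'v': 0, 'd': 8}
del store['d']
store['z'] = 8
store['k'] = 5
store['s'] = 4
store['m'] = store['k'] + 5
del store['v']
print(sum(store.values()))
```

del 'd' → {'z': 3, 'v': 0}
store['z'] = 8 → {'z': 8, 'v': 0}
store['k'] = 5 → {'z': 8, 'v': 0, 'k': 5}
store['s'] = 4 → {'z': 8, 'v': 0, 'k': 5, 's': 4}
store['m'] = store['k']+5 = 10 → {'z': 8, 'v': 0, 'k': 5, 's': 4, 'm': 10}
del 'v' → {'z': 8, 'k': 5, 's': 4, 'm': 10}
sum of values = 27

27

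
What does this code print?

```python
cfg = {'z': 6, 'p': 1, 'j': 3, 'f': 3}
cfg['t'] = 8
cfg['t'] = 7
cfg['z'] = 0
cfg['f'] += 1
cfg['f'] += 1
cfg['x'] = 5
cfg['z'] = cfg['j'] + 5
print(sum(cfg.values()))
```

cfg['t'] = 8 → {'z': 6, 'p': 1, 'j': 3, 'f': 3, 't': 8}
cfg['t'] = 7 → {'z': 6, 'p': 1, 'j': 3, 'f': 3, 't': 7}
cfg['z'] = 0 → {'z': 0, 'p': 1, 'j': 3, 'f': 3, 't': 7}
cfg['f'] = 3+1 = 4 → {'z': 0, 'p': 1, 'j': 3, 'f': 4, 't': 7}
cfg['f'] = 4+1 = 5 → {'z': 0, 'p': 1, 'j': 3, 'f': 5, 't': 7}
cfg['x'] = 5 → {'z': 0, 'p': 1, 'j': 3, 'f': 5, 't': 7, 'x': 5}
cfg['z'] = cfg['j']+5 = 8 → {'z': 8, 'p': 1, 'j': 3, 'f': 5, 't': 7, 'x': 5}
sum of values = 29

29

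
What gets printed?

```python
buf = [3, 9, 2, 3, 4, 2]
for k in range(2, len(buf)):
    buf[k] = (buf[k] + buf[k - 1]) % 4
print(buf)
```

[3, 9, 3, 2, 2, 0]

k=2: buf[2] = (2+9)%4 = 3 → [3, 9, 3, 3, 4, 2]
k=3: buf[3] = (3+3)%4 = 2 → [3, 9, 3, 2, 4, 2]
k=4: buf[4] = (4+2)%4 = 2 → [3, 9, 3, 2, 2, 2]
k=5: buf[5] = (2+2)%4 = 0 → [3, 9, 3, 2, 2, 0]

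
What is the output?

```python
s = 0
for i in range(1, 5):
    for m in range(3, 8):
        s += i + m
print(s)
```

i=1,m=3: s = 0+4 = 4
i=1,m=4: s = 4+5 = 9
i=1,m=5: s = 9+6 = 15
i=1,m=6: s = 15+7 = 22
i=1,m=7: s = 22+8 = 30
i=2,m=3: s = 30+5 = 35
i=2,m=4: s = 35+6 = 41
i=2,m=5: s = 41+7 = 48
i=2,m=6: s = 48+8 = 56
i=2,m=7: s = 56+9 = 65
i=3,m=3: s = 65+6 = 71
i=3,m=4: s = 71+7 = 78
i=3,m=5: s = 78+8 = 86
i=3,m=6: s = 86+9 = 95
i=3,m=7: s = 95+10 = 105
i=4,m=3: s = 105+7 = 112
i=4,m=4: s = 112+8 = 120
i=4,m=5: s = 120+9 = 129
i=4,m=6: s = 129+10 = 139
i=4,m=7: s = 139+11 = 150

150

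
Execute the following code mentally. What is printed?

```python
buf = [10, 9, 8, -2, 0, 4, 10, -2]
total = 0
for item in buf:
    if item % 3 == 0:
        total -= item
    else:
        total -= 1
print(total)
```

item=10: not %3==0, total = 0-1 = -1
item=9: %3==0, total = (-1)-9 = -10
item=8: not %3==0, total = (-10)-1 = -11
item=-2: not %3==0, total = (-11)-1 = -12
item=0: %3==0, total = (-12)-0 = -12
item=4: not %3==0, total = (-12)-1 = -13
item=10: not %3==0, total = (-13)-1 = -14
item=-2: not %3==0, total = (-14)-1 = -15

-15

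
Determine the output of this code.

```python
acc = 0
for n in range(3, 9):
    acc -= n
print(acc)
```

-33

n=3: acc = 0-3 = -3
n=4: acc = (-3)-4 = -7
n=5: acc = (-7)-5 = -12
n=6: acc = (-12)-6 = -18
n=7: acc = (-18)-7 = -25
n=8: acc = (-25)-8 = -33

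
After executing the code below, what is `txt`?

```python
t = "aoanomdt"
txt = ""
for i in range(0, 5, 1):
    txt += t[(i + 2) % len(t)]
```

'anomd'

i=0: add t[2]='a' → 'a'
i=1: add t[3]='n' → 'an'
i=2: add t[4]='o' → 'ano'
i=3: add t[5]='m' → 'anom'
i=4: add t[6]='d' → 'anomd'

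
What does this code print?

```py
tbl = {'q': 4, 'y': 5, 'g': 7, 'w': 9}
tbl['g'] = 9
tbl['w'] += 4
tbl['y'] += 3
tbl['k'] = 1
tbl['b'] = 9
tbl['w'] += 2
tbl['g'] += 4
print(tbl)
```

tbl['g'] = 9 → {'q': 4, 'y': 5, 'g': 9, 'w': 9}
tbl['w'] = 9+4 = 13 → {'q': 4, 'y': 5, 'g': 9, 'w': 13}
tbl['y'] = 5+3 = 8 → {'q': 4, 'y': 8, 'g': 9, 'w': 13}
tbl['k'] = 1 → {'q': 4, 'y': 8, 'g': 9, 'w': 13, 'k': 1}
tbl['b'] = 9 → {'q': 4, 'y': 8, 'g': 9, 'w': 13, 'k': 1, 'b': 9}
tbl['w'] = 13+2 = 15 → {'q': 4, 'y': 8, 'g': 9, 'w': 15, 'k': 1, 'b': 9}
tbl['g'] = 9+4 = 13 → {'q': 4, 'y': 8, 'g': 13, 'w': 15, 'k': 1, 'b': 9}

{'q': 4, 'y': 8, 'g': 13, 'w': 15, 'k': 1, 'b': 9}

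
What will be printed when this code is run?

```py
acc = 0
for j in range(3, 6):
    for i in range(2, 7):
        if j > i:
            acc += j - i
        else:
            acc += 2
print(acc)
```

j=3,i=2: 3>2, acc = 0+1 = 1
j=3,i=3: not 3>3, acc = 1+2 = 3
j=3,i=4: not 3>4, acc = 3+2 = 5
j=3,i=5: not 3>5, acc = 5+2 = 7
j=3,i=6: not 3>6, acc = 7+2 = 9
j=4,i=2: 4>2, acc = 9+2 = 11
j=4,i=3: 4>3, acc = 11+1 = 12
j=4,i=4: not 4>4, acc = 12+2 = 14
j=4,i=5: not 4>5, acc = 14+2 = 16
j=4,i=6: not 4>6, acc = 16+2 = 18
j=5,i=2: 5>2, acc = 18+3 = 21
j=5,i=3: 5>3, acc = 21+2 = 23
j=5,i=4: 5>4, acc = 23+1 = 24
j=5,i=5: not 5>5, acc = 24+2 = 26
j=5,i=6: not 5>6, acc = 26+2 = 28

28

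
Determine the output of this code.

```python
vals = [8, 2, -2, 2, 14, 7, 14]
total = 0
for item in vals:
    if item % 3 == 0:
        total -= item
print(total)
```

0

item=8: not %3==0
item=2: not %3==0
item=-2: not %3==0
item=2: not %3==0
item=14: not %3==0
item=7: not %3==0
item=14: not %3==0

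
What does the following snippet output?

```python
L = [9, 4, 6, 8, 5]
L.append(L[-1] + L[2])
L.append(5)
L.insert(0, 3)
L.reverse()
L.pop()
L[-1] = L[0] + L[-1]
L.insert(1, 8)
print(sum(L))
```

append L[-1]+L[2] = 5+6 = 11 → [9, 4, 6, 8, 5, 11]
append 5 → [9, 4, 6, 8, 5, 11, 5]
insert 3 at 0 → [3, 9, 4, 6, 8, 5, 11, 5]
reverse → [5, 11, 5, 8, 6, 4, 9, 3]
pop() removes 3 → [5, 11, 5, 8, 6, 4, 9]
L[-1] = L[0]+L[-1] = 5+9 = 14 → [5, 11, 5, 8, 6, 4, 14]
insert 8 at 1 → [5, 8, 11, 5, 8, 6, 4, 14]
sum = 61

61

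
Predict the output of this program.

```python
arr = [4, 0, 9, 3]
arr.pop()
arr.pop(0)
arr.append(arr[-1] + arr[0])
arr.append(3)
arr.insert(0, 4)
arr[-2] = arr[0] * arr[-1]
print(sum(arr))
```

pop() removes 3 → [4, 0, 9]
pop(0) removes 4 → [0, 9]
append arr[-1]+arr[0] = 9+0 = 9 → [0, 9, 9]
append 3 → [0, 9, 9, 3]
insert 4 at 0 → [4, 0, 9, 9, 3]
arr[-2] = arr[0]*arr[-1] = 4*3 = 12 → [4, 0, 9, 12, 3]
sum = 28

28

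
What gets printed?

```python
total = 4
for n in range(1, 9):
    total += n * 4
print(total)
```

n=1: total = 4+1*4 = 8
n=2: total = 8+2*4 = 16
n=3: total = 16+3*4 = 28
n=4: total = 28+4*4 = 44
n=5: total = 44+5*4 = 64
n=6: total = 64+6*4 = 88
n=7: total = 88+7*4 = 116
n=8: total = 116+8*4 = 148

148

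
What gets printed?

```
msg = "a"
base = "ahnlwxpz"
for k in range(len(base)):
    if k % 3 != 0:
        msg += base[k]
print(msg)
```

ahnwxz

k=0: skip
k=1: add 'h' → 'ah'
k=2: add 'n' → 'ahn'
k=3: skip
k=4: add 'w' → 'ahnw'
k=5: add 'x' → 'ahnwx'
k=6: skip
k=7: add 'z' → 'ahnwxz'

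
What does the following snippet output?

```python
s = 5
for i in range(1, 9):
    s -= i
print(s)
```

-31

i=1: s = 5-1 = 4
i=2: s = 4-2 = 2
i=3: s = 2-3 = -1
i=4: s = (-1)-4 = -5
i=5: s = (-5)-5 = -10
i=6: s = (-10)-6 = -16
i=7: s = (-16)-7 = -23
i=8: s = (-23)-8 = -31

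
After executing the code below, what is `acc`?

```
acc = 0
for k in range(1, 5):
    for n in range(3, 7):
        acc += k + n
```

112

k=1,n=3: acc = 0+4 = 4
k=1,n=4: acc = 4+5 = 9
k=1,n=5: acc = 9+6 = 15
k=1,n=6: acc = 15+7 = 22
k=2,n=3: acc = 22+5 = 27
k=2,n=4: acc = 27+6 = 33
k=2,n=5: acc = 33+7 = 40
k=2,n=6: acc = 40+8 = 48
k=3,n=3: acc = 48+6 = 54
k=3,n=4: acc = 54+7 = 61
k=3,n=5: acc = 61+8 = 69
k=3,n=6: acc = 69+9 = 78
k=4,n=3: acc = 78+7 = 85
k=4,n=4: acc = 85+8 = 93
k=4,n=5: acc = 93+9 = 102
k=4,n=6: acc = 102+10 = 112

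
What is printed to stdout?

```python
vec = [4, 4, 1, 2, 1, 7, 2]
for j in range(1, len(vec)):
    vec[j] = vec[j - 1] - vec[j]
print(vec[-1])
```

-13

j=1: vec[1] = 4-4 = 0 → [4, 0, 1, 2, 1, 7, 2]
j=2: vec[2] = 0-1 = -1 → [4, 0, -1, 2, 1, 7, 2]
j=3: vec[3] = (-1)-2 = -3 → [4, 0, -1, -3, 1, 7, 2]
j=4: vec[4] = (-3)-1 = -4 → [4, 0, -1, -3, -4, 7, 2]
j=5: vec[5] = (-4)-7 = -11 → [4, 0, -1, -3, -4, -11, 2]
j=6: vec[6] = (-11)-2 = -13 → [4, 0, -1, -3, -4, -11, -13]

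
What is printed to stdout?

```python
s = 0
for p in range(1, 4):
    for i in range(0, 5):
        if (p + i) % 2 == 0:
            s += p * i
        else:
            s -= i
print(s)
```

p=1,i=0: odd sum, s = 0-0 = 0
p=1,i=1: even sum, s = 0+1 = 1
p=1,i=2: odd sum, s = 1-2 = -1
p=1,i=3: even sum, s = (-1)+3 = 2
p=1,i=4: odd sum, s = 2-4 = -2
p=2,i=0: even sum, s = (-2)+0 = -2
p=2,i=1: odd sum, s = (-2)-1 = -3
p=2,i=2: even sum, s = (-3)+4 = 1
p=2,i=3: odd sum, s = 1-3 = -2
p=2,i=4: even sum, s = (-2)+8 = 6
p=3,i=0: odd sum, s = 6-0 = 6
p=3,i=1: even sum, s = 6+3 = 9
p=3,i=2: odd sum, s = 9-2 = 7
p=3,i=3: even sum, s = 7+9 = 16
p=3,i=4: odd sum, s = 16-4 = 12

12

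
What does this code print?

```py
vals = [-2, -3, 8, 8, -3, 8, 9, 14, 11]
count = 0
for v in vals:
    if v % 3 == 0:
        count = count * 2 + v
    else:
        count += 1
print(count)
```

11

v=-2: not %3==0, count = 0+1 = 1
v=-3: %3==0, count = 1*2+(-3) = -1
v=8: not %3==0, count = (-1)+1 = 0
v=8: not %3==0, count = 0+1 = 1
v=-3: %3==0, count = 1*2+(-3) = -1
v=8: not %3==0, count = (-1)+1 = 0
v=9: %3==0, count = 0*2+9 = 9
v=14: not %3==0, count = 9+1 = 10
v=11: not %3==0, count = 10+1 = 11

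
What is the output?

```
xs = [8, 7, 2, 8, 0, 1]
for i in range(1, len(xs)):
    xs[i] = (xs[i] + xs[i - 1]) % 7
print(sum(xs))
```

25

i=1: xs[1] = (7+8)%7 = 1 → [8, 1, 2, 8, 0, 1]
i=2: xs[2] = (2+1)%7 = 3 → [8, 1, 3, 8, 0, 1]
i=3: xs[3] = (8+3)%7 = 4 → [8, 1, 3, 4, 0, 1]
i=4: xs[4] = (0+4)%7 = 4 → [8, 1, 3, 4, 4, 1]
i=5: xs[5] = (1+4)%7 = 5 → [8, 1, 3, 4, 4, 5]
sum = 25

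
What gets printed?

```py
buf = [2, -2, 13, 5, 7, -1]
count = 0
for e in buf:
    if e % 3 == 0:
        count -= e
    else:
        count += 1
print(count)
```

6

e=2: not %3==0, count = 0+1 = 1
e=-2: not %3==0, count = 1+1 = 2
e=13: not %3==0, count = 2+1 = 3
e=5: not %3==0, count = 3+1 = 4
e=7: not %3==0, count = 4+1 = 5
e=-1: not %3==0, count = 5+1 = 6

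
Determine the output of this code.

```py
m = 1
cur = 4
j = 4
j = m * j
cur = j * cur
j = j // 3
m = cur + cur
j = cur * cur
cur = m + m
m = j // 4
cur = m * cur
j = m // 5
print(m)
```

j = 1*4 = 4
cur = 4*4 = 16
j = 4//3 = 1
m = 16+16 = 32
j = 16*16 = 256
cur = 32+32 = 64
m = 256//4 = 64
cur = 64*64 = 4096
j = 64//5 = 12

64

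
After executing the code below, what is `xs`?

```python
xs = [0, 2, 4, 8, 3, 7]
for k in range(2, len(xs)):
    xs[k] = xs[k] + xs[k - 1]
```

[0, 2, 6, 14, 17, 24]

k=2: xs[2] = 4+2 = 6 → [0, 2, 6, 8, 3, 7]
k=3: xs[3] = 8+6 = 14 → [0, 2, 6, 14, 3, 7]
k=4: xs[4] = 3+14 = 17 → [0, 2, 6, 14, 17, 7]
k=5: xs[5] = 7+17 = 24 → [0, 2, 6, 14, 17, 24]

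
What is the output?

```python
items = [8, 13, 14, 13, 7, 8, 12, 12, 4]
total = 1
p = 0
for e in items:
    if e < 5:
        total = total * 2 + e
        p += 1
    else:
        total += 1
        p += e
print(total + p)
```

110

e=8: not <5, total = 1+1 = 2; p=8
e=13: not <5, total = 2+1 = 3; p=21
e=14: not <5, total = 3+1 = 4; p=35
e=13: not <5, total = 4+1 = 5; p=48
e=7: not <5, total = 5+1 = 6; p=55
e=8: not <5, total = 6+1 = 7; p=63
e=12: not <5, total = 7+1 = 8; p=75
e=12: not <5, total = 8+1 = 9; p=87
e=4: <5, total = 9*2+4 = 22; p=88
total+p = 22+88 = 110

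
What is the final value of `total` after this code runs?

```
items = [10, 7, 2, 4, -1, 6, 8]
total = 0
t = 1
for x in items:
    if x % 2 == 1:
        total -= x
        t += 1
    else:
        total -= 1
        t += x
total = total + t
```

22

x=10: not odd, total = 0-1 = -1; t=11
x=7: odd, total = (-1)-7 = -8; t=12
x=2: not odd, total = (-8)-1 = -9; t=14
x=4: not odd, total = (-9)-1 = -10; t=18
x=-1: odd, total = (-10)-(-1) = -9; t=19
x=6: not odd, total = (-9)-1 = -10; t=25
x=8: not odd, total = (-10)-1 = -11; t=33
total+t = (-11)+33 = 22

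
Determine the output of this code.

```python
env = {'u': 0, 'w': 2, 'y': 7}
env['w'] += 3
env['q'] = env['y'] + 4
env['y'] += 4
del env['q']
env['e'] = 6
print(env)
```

env['w'] = 2+3 = 5 → {'u': 0, 'w': 5, 'y': 7}
env['q'] = env['y']+4 = 11 → {'u': 0, 'w': 5, 'y': 7, 'q': 11}
env['y'] = 7+4 = 11 → {'u': 0, 'w': 5, 'y': 11, 'q': 11}
del 'q' → {'u': 0, 'w': 5, 'y': 11}
env['e'] = 6 → {'u': 0, 'w': 5, 'y': 11, 'e': 6}

{'u': 0, 'w': 5, 'y': 11, 'e': 6}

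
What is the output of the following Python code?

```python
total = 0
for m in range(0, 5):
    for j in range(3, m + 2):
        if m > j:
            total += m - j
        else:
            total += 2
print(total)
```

11

m=2,j=3: not 2>3, total = 0+2 = 2
m=3,j=3: not 3>3, total = 2+2 = 4
m=3,j=4: not 3>4, total = 4+2 = 6
m=4,j=3: 4>3, total = 6+1 = 7
m=4,j=4: not 4>4, total = 7+2 = 9
m=4,j=5: not 4>5, total = 9+2 = 11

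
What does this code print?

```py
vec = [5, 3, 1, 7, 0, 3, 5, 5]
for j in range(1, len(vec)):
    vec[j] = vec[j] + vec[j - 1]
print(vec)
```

[5, 8, 9, 16, 16, 19, 24, 29]

j=1: vec[1] = 3+5 = 8 → [5, 8, 1, 7, 0, 3, 5, 5]
j=2: vec[2] = 1+8 = 9 → [5, 8, 9, 7, 0, 3, 5, 5]
j=3: vec[3] = 7+9 = 16 → [5, 8, 9, 16, 0, 3, 5, 5]
j=4: vec[4] = 0+16 = 16 → [5, 8, 9, 16, 16, 3, 5, 5]
j=5: vec[5] = 3+16 = 19 → [5, 8, 9, 16, 16, 19, 5, 5]
j=6: vec[6] = 5+19 = 24 → [5, 8, 9, 16, 16, 19, 24, 5]
j=7: vec[7] = 5+24 = 29 → [5, 8, 9, 16, 16, 19, 24, 29]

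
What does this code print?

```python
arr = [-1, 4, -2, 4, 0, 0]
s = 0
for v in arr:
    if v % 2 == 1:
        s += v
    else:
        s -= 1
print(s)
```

-6

v=-1: odd, s = 0+(-1) = -1
v=4: not odd, s = (-1)-1 = -2
v=-2: not odd, s = (-2)-1 = -3
v=4: not odd, s = (-3)-1 = -4
v=0: not odd, s = (-4)-1 = -5
v=0: not odd, s = (-5)-1 = -6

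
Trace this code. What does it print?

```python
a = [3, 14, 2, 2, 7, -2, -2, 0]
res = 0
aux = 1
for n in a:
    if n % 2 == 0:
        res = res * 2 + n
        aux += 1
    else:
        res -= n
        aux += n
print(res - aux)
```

n=3: not even, res = 0-3 = -3; aux=4
n=14: even, res = (-3)*2+14 = 8; aux=5
n=2: even, res = 8*2+2 = 18; aux=6
n=2: even, res = 18*2+2 = 38; aux=7
n=7: not even, res = 38-7 = 31; aux=14
n=-2: even, res = 31*2+(-2) = 60; aux=15
n=-2: even, res = 60*2+(-2) = 118; aux=16
n=0: even, res = 118*2+0 = 236; aux=17
res-aux = 236-17 = 219

219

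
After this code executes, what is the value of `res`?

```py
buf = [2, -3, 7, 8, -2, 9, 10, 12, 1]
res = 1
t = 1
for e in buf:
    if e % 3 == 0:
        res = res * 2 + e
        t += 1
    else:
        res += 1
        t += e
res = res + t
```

e=2: not %3==0, res = 1+1 = 2; t=3
e=-3: %3==0, res = 2*2+(-3) = 1; t=4
e=7: not %3==0, res = 1+1 = 2; t=11
e=8: not %3==0, res = 2+1 = 3; t=19
e=-2: not %3==0, res = 3+1 = 4; t=17
e=9: %3==0, res = 4*2+9 = 17; t=18
e=10: not %3==0, res = 17+1 = 18; t=28
e=12: %3==0, res = 18*2+12 = 48; t=29
e=1: not %3==0, res = 48+1 = 49; t=30
res+t = 49+30 = 79

79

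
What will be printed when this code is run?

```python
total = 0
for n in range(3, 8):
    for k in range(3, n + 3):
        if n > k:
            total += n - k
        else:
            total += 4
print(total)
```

80

n=3,k=3: not 3>3, total = 0+4 = 4
n=3,k=4: not 3>4, total = 4+4 = 8
n=3,k=5: not 3>5, total = 8+4 = 12
n=4,k=3: 4>3, total = 12+1 = 13
n=4,k=4: not 4>4, total = 13+4 = 17
n=4,k=5: not 4>5, total = 17+4 = 21
n=4,k=6: not 4>6, total = 21+4 = 25
n=5,k=3: 5>3, total = 25+2 = 27
n=5,k=4: 5>4, total = 27+1 = 28
n=5,k=5: not 5>5, total = 28+4 = 32
n=5,k=6: not 5>6, total = 32+4 = 36
n=5,k=7: not 5>7, total = 36+4 = 40
n=6,k=3: 6>3, total = 40+3 = 43
n=6,k=4: 6>4, total = 43+2 = 45
n=6,k=5: 6>5, total = 45+1 = 46
n=6,k=6: not 6>6, total = 46+4 = 50
n=6,k=7: not 6>7, total = 50+4 = 54
n=6,k=8: not 6>8, total = 54+4 = 58
n=7,k=3: 7>3, total = 58+4 = 62
n=7,k=4: 7>4, total = 62+3 = 65
n=7,k=5: 7>5, total = 65+2 = 67
n=7,k=6: 7>6, total = 67+1 = 68
n=7,k=7: not 7>7, total = 68+4 = 72
n=7,k=8: not 7>8, total = 72+4 = 76
n=7,k=9: not 7>9, total = 76+4 = 80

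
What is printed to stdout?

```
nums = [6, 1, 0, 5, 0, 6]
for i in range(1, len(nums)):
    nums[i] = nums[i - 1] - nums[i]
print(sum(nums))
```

i=1: nums[1] = 6-1 = 5 → [6, 5, 0, 5, 0, 6]
i=2: nums[2] = 5-0 = 5 → [6, 5, 5, 5, 0, 6]
i=3: nums[3] = 5-5 = 0 → [6, 5, 5, 0, 0, 6]
i=4: nums[4] = 0-0 = 0 → [6, 5, 5, 0, 0, 6]
i=5: nums[5] = 0-6 = -6 → [6, 5, 5, 0, 0, -6]
sum = 10

10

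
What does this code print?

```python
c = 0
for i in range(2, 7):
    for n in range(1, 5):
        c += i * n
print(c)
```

200

i=2,n=1: c = 0+2 = 2
i=2,n=2: c = 2+4 = 6
i=2,n=3: c = 6+6 = 12
i=2,n=4: c = 12+8 = 20
i=3,n=1: c = 20+3 = 23
i=3,n=2: c = 23+6 = 29
i=3,n=3: c = 29+9 = 38
i=3,n=4: c = 38+12 = 50
i=4,n=1: c = 50+4 = 54
i=4,n=2: c = 54+8 = 62
i=4,n=3: c = 62+12 = 74
i=4,n=4: c = 74+16 = 90
i=5,n=1: c = 90+5 = 95
i=5,n=2: c = 95+10 = 105
i=5,n=3: c = 105+15 = 120
i=5,n=4: c = 120+20 = 140
i=6,n=1: c = 140+6 = 146
i=6,n=2: c = 146+12 = 158
i=6,n=3: c = 158+18 = 176
i=6,n=4: c = 176+24 = 200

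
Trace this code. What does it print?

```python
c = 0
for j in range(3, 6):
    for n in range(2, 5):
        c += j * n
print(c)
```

108

j=3,n=2: c = 0+6 = 6
j=3,n=3: c = 6+9 = 15
j=3,n=4: c = 15+12 = 27
j=4,n=2: c = 27+8 = 35
j=4,n=3: c = 35+12 = 47
j=4,n=4: c = 47+16 = 63
j=5,n=2: c = 63+10 = 73
j=5,n=3: c = 73+15 = 88
j=5,n=4: c = 88+20 = 108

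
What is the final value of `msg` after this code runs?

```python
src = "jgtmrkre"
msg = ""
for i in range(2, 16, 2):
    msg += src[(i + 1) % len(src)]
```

i=2: add src[3]='m' → 'm'
i=4: add src[5]='k' → 'mk'
i=6: add src[7]='e' → 'mke'
i=8: add src[1]='g' → 'mkeg'
i=10: add src[3]='m' → 'mkegm'
i=12: add src[5]='k' → 'mkegmk'
i=14: add src[7]='e' → 'mkegmke'

'mkegmke'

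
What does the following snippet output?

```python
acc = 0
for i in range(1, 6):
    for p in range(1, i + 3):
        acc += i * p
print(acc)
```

i=1,p=1: acc = 0+1 = 1
i=1,p=2: acc = 1+2 = 3
i=1,p=3: acc = 3+3 = 6
i=2,p=1: acc = 6+2 = 8
i=2,p=2: acc = 8+4 = 12
i=2,p=3: acc = 12+6 = 18
i=2,p=4: acc = 18+8 = 26
i=3,p=1: acc = 26+3 = 29
i=3,p=2: acc = 29+6 = 35
i=3,p=3: acc = 35+9 = 44
i=3,p=4: acc = 44+12 = 56
i=3,p=5: acc = 56+15 = 71
i=4,p=1: acc = 71+4 = 75
i=4,p=2: acc = 75+8 = 83
i=4,p=3: acc = 83+12 = 95
i=4,p=4: acc = 95+16 = 111
i=4,p=5: acc = 111+20 = 131
i=4,p=6: acc = 131+24 = 155
i=5,p=1: acc = 155+5 = 160
i=5,p=2: acc = 160+10 = 170
i=5,p=3: acc = 170+15 = 185
i=5,p=4: acc = 185+20 = 205
i=5,p=5: acc = 205+25 = 230
i=5,p=6: acc = 230+30 = 260
i=5,p=7: acc = 260+35 = 295

295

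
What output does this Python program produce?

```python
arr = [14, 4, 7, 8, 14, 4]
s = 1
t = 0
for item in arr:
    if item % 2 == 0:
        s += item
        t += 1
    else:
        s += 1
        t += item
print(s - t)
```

34

item=14: even, s = 1+14 = 15; t=1
item=4: even, s = 15+4 = 19; t=2
item=7: not even, s = 19+1 = 20; t=9
item=8: even, s = 20+8 = 28; t=10
item=14: even, s = 28+14 = 42; t=11
item=4: even, s = 42+4 = 46; t=12
s-t = 46-12 = 34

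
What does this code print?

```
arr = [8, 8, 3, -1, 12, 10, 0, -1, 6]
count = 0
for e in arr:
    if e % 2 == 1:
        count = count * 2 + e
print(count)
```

e=8: not odd
e=8: not odd
e=3: odd, count = 0*2+3 = 3
e=-1: odd, count = 3*2+(-1) = 5
e=12: not odd
e=10: not odd
e=0: not odd
e=-1: odd, count = 5*2+(-1) = 9
e=6: not odd

9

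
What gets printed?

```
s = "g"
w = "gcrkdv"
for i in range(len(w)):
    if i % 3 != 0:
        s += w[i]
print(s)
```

i=0: skip
i=1: add 'c' → 'gc'
i=2: add 'r' → 'gcr'
i=3: skip
i=4: add 'd' → 'gcrd'
i=5: add 'v' → 'gcrdv'

gcrdv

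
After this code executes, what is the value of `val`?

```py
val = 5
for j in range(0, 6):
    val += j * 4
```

j=0: val = 5+0*4 = 5
j=1: val = 5+1*4 = 9
j=2: val = 9+2*4 = 17
j=3: val = 17+3*4 = 29
j=4: val = 29+4*4 = 45
j=5: val = 45+5*4 = 65

65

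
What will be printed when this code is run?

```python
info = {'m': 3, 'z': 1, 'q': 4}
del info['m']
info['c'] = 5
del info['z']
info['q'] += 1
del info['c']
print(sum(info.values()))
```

5

del 'm' → {'z': 1, 'q': 4}
info['c'] = 5 → {'z': 1, 'q': 4, 'c': 5}
del 'z' → {'q': 4, 'c': 5}
info['q'] = 4+1 = 5 → {'q': 5, 'c': 5}
del 'c' → {'q': 5}
sum of values = 5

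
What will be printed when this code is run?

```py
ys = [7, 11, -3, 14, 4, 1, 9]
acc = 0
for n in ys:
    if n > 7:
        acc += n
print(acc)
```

n=7: not >7
n=11: >7, acc = 0+11 = 11
n=-3: not >7
n=14: >7, acc = 11+14 = 25
n=4: not >7
n=1: not >7
n=9: >7, acc = 25+9 = 34

34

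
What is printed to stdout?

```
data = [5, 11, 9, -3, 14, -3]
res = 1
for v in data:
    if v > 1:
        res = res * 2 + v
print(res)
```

v=5: >1, res = 1*2+5 = 7
v=11: >1, res = 7*2+11 = 25
v=9: >1, res = 25*2+9 = 59
v=-3: not >1
v=14: >1, res = 59*2+14 = 132
v=-3: not >1

132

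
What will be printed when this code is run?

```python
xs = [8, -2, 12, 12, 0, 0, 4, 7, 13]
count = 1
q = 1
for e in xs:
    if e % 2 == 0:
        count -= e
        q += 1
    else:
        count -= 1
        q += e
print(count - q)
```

-63

e=8: even, count = 1-8 = -7; q=2
e=-2: even, count = (-7)-(-2) = -5; q=3
e=12: even, count = (-5)-12 = -17; q=4
e=12: even, count = (-17)-12 = -29; q=5
e=0: even, count = (-29)-0 = -29; q=6
e=0: even, count = (-29)-0 = -29; q=7
e=4: even, count = (-29)-4 = -33; q=8
e=7: not even, count = (-33)-1 = -34; q=15
e=13: not even, count = (-34)-1 = -35; q=28
count-q = (-35)-28 = -63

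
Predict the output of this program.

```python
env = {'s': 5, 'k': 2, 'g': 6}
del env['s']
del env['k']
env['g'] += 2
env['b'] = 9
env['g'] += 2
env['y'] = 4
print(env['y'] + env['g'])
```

del 's' → {'k': 2, 'g': 6}
del 'k' → {'g': 6}
env['g'] = 6+2 = 8 → {'g': 8}
env['b'] = 9 → {'g': 8, 'b': 9}
env['g'] = 8+2 = 10 → {'g': 10, 'b': 9}
env['y'] = 4 → {'g': 10, 'b': 9, 'y': 4}
env['y']+env['g'] = 4+10 = 14

14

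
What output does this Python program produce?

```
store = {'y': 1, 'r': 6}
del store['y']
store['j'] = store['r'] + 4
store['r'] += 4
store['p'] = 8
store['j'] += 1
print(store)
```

del 'y' → {'r': 6}
store['j'] = store['r']+4 = 10 → {'r': 6, 'j': 10}
store['r'] = 6+4 = 10 → {'r': 10, 'j': 10}
store['p'] = 8 → {'r': 10, 'j': 10, 'p': 8}
store['j'] = 10+1 = 11 → {'r': 10, 'j': 11, 'p': 8}

{'r': 10, 'j': 11, 'p': 8}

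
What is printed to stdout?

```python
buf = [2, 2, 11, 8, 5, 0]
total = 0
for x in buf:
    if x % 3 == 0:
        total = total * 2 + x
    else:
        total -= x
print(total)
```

x=2: not %3==0, total = 0-2 = -2
x=2: not %3==0, total = (-2)-2 = -4
x=11: not %3==0, total = (-4)-11 = -15
x=8: not %3==0, total = (-15)-8 = -23
x=5: not %3==0, total = (-23)-5 = -28
x=0: %3==0, total = (-28)*2+0 = -56

-56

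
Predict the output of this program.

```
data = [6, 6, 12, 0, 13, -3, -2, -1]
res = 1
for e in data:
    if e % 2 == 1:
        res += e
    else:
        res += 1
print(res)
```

e=6: not odd, res = 1+1 = 2
e=6: not odd, res = 2+1 = 3
e=12: not odd, res = 3+1 = 4
e=0: not odd, res = 4+1 = 5
e=13: odd, res = 5+13 = 18
e=-3: odd, res = 18+(-3) = 15
e=-2: not odd, res = 15+1 = 16
e=-1: odd, res = 16+(-1) = 15

15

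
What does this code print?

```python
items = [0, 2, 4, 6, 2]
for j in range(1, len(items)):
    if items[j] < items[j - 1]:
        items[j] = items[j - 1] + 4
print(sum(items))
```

j=1: 2>=0, unchanged → [0, 2, 4, 6, 2]
j=2: 4>=2, unchanged → [0, 2, 4, 6, 2]
j=3: 6>=4, unchanged → [0, 2, 4, 6, 2]
j=4: 2<6, items[4] = 6+4 = 10 → [0, 2, 4, 6, 10]
sum = 22

22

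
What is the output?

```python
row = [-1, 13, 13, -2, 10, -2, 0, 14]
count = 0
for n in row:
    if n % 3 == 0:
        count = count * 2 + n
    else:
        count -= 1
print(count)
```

-13

n=-1: not %3==0, count = 0-1 = -1
n=13: not %3==0, count = (-1)-1 = -2
n=13: not %3==0, count = (-2)-1 = -3
n=-2: not %3==0, count = (-3)-1 = -4
n=10: not %3==0, count = (-4)-1 = -5
n=-2: not %3==0, count = (-5)-1 = -6
n=0: %3==0, count = (-6)*2+0 = -12
n=14: not %3==0, count = (-12)-1 = -13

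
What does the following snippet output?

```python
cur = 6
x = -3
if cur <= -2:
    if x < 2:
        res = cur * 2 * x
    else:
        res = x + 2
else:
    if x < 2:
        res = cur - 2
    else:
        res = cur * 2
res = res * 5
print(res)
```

20

cur=6, x=-3
cur <= -2 is False; x < 2 is True
→ res = cur - 2 = 4
res = 4*5 = 20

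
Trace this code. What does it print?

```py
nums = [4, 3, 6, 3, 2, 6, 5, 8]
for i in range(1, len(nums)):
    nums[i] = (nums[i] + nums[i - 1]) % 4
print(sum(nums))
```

i=1: nums[1] = (3+4)%4 = 3 → [4, 3, 6, 3, 2, 6, 5, 8]
i=2: nums[2] = (6+3)%4 = 1 → [4, 3, 1, 3, 2, 6, 5, 8]
i=3: nums[3] = (3+1)%4 = 0 → [4, 3, 1, 0, 2, 6, 5, 8]
i=4: nums[4] = (2+0)%4 = 2 → [4, 3, 1, 0, 2, 6, 5, 8]
i=5: nums[5] = (6+2)%4 = 0 → [4, 3, 1, 0, 2, 0, 5, 8]
i=6: nums[6] = (5+0)%4 = 1 → [4, 3, 1, 0, 2, 0, 1, 8]
i=7: nums[7] = (8+1)%4 = 1 → [4, 3, 1, 0, 2, 0, 1, 1]
sum = 12

12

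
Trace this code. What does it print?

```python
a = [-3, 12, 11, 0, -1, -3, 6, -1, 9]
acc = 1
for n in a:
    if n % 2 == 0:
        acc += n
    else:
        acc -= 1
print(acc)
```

n=-3: not even, acc = 1-1 = 0
n=12: even, acc = 0+12 = 12
n=11: not even, acc = 12-1 = 11
n=0: even, acc = 11+0 = 11
n=-1: not even, acc = 11-1 = 10
n=-3: not even, acc = 10-1 = 9
n=6: even, acc = 9+6 = 15
n=-1: not even, acc = 15-1 = 14
n=9: not even, acc = 14-1 = 13

13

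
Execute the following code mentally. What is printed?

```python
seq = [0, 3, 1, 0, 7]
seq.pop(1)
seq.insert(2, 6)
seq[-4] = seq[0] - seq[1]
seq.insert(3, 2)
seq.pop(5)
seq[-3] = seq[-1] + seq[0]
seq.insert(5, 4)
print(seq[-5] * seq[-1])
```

pop(1) removes 3 → [0, 1, 0, 7]
insert 6 at 2 → [0, 1, 6, 0, 7]
seq[-4] = seq[0]-seq[1] = 0-1 = -1 → [0, -1, 6, 0, 7]
insert 2 at 3 → [0, -1, 6, 2, 0, 7]
pop(5) removes 7 → [0, -1, 6, 2, 0]
seq[-3] = seq[-1]+seq[0] = 0+0 = 0 → [0, -1, 0, 2, 0]
insert 4 at 5 → [0, -1, 0, 2, 0, 4]
seq[-5]*seq[-1] = (-1)*4 = -4

-4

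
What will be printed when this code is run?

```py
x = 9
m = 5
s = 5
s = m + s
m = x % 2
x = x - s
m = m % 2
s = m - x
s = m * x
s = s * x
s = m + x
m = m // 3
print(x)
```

s = 5+5 = 10
m = 9%2 = 1
x = 9-10 = -1
m = 1%2 = 1
s = 1-(-1) = 2
s = 1*(-1) = -1
s = (-1)*(-1) = 1
s = 1+(-1) = 0
m = 1//3 = 0

-1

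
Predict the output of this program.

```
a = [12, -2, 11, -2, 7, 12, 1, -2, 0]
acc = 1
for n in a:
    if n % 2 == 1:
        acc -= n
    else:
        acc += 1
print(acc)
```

n=12: not odd, acc = 1+1 = 2
n=-2: not odd, acc = 2+1 = 3
n=11: odd, acc = 3-11 = -8
n=-2: not odd, acc = (-8)+1 = -7
n=7: odd, acc = (-7)-7 = -14
n=12: not odd, acc = (-14)+1 = -13
n=1: odd, acc = (-13)-1 = -14
n=-2: not odd, acc = (-14)+1 = -13
n=0: not odd, acc = (-13)+1 = -12

-12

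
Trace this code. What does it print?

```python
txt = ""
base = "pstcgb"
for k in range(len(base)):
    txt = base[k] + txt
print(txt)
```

k=0: prepend 'p' → 'p'
k=1: prepend 's' → 'sp'
k=2: prepend 't' → 'tsp'
k=3: prepend 'c' → 'ctsp'
k=4: prepend 'g' → 'gctsp'
k=5: prepend 'b' → 'bgctsp'

bgctsp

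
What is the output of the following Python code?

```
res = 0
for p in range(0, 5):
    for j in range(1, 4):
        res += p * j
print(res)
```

p=0,j=1: res = 0+0 = 0
p=0,j=2: res = 0+0 = 0
p=0,j=3: res = 0+0 = 0
p=1,j=1: res = 0+1 = 1
p=1,j=2: res = 1+2 = 3
p=1,j=3: res = 3+3 = 6
p=2,j=1: res = 6+2 = 8
p=2,j=2: res = 8+4 = 12
p=2,j=3: res = 12+6 = 18
p=3,j=1: res = 18+3 = 21
p=3,j=2: res = 21+6 = 27
p=3,j=3: res = 27+9 = 36
p=4,j=1: res = 36+4 = 40
p=4,j=2: res = 40+8 = 48
p=4,j=3: res = 48+12 = 60

60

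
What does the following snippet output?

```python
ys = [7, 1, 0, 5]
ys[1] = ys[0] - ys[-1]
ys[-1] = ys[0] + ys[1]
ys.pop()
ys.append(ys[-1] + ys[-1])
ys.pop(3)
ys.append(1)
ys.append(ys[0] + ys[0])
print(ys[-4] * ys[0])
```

ys[1] = ys[0]-ys[-1] = 7-5 = 2 → [7, 2, 0, 5]
ys[-1] = ys[0]+ys[1] = 7+2 = 9 → [7, 2, 0, 9]
pop() removes 9 → [7, 2, 0]
append ys[-1]+ys[-1] = 0+0 = 0 → [7, 2, 0, 0]
pop(3) removes 0 → [7, 2, 0]
append 1 → [7, 2, 0, 1]
append ys[0]+ys[0] = 7+7 = 14 → [7, 2, 0, 1, 14]
ys[-4]*ys[0] = 2*7 = 14

14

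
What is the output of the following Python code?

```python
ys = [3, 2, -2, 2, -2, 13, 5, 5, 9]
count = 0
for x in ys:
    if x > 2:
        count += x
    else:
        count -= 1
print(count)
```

x=3: >2, count = 0+3 = 3
x=2: not >2, count = 3-1 = 2
x=-2: not >2, count = 2-1 = 1
x=2: not >2, count = 1-1 = 0
x=-2: not >2, count = 0-1 = -1
x=13: >2, count = (-1)+13 = 12
x=5: >2, count = 12+5 = 17
x=5: >2, count = 17+5 = 22
x=9: >2, count = 22+9 = 31

31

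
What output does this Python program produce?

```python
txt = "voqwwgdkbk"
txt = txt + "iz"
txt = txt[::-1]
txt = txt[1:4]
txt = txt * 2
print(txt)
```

+ 'iz' → 'voqwwgdkbkiz'
reverse → 'zikbkdgwwqov'
slice [1:4] → 'ikb'
repeat ×2 → 'ikbikb'

ikbikb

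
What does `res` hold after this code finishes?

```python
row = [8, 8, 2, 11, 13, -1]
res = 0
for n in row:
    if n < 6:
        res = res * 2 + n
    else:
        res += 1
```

15

n=8: not <6, res = 0+1 = 1
n=8: not <6, res = 1+1 = 2
n=2: <6, res = 2*2+2 = 6
n=11: not <6, res = 6+1 = 7
n=13: not <6, res = 7+1 = 8
n=-1: <6, res = 8*2+(-1) = 15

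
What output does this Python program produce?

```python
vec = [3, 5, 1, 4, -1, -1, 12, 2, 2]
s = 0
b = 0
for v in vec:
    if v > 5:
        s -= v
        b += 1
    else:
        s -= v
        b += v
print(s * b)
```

v=3: not >5, s = 0-3 = -3; b=3
v=5: not >5, s = (-3)-5 = -8; b=8
v=1: not >5, s = (-8)-1 = -9; b=9
v=4: not >5, s = (-9)-4 = -13; b=13
v=-1: not >5, s = (-13)-(-1) = -12; b=12
v=-1: not >5, s = (-12)-(-1) = -11; b=11
v=12: >5, s = (-11)-12 = -23; b=12
v=2: not >5, s = (-23)-2 = -25; b=14
v=2: not >5, s = (-25)-2 = -27; b=16
s*b = (-27)*16 = -432

-432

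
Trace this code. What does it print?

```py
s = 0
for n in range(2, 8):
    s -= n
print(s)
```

-27

n=2: s = 0-2 = -2
n=3: s = (-2)-3 = -5
n=4: s = (-5)-4 = -9
n=5: s = (-9)-5 = -14
n=6: s = (-14)-6 = -20
n=7: s = (-20)-7 = -27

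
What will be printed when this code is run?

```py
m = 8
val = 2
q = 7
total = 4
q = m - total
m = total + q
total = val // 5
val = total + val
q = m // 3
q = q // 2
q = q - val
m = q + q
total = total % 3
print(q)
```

q = 8-4 = 4
m = 4+4 = 8
total = 2//5 = 0
val = 0+2 = 2
q = 8//3 = 2
q = 2//2 = 1
q = 1-2 = -1
m = (-1)+(-1) = -2
total = 0%3 = 0

-1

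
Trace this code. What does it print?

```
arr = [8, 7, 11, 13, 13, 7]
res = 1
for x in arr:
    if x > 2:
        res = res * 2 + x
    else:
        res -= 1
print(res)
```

x=8: >2, res = 1*2+8 = 10
x=7: >2, res = 10*2+7 = 27
x=11: >2, res = 27*2+11 = 65
x=13: >2, res = 65*2+13 = 143
x=13: >2, res = 143*2+13 = 299
x=7: >2, res = 299*2+7 = 605

605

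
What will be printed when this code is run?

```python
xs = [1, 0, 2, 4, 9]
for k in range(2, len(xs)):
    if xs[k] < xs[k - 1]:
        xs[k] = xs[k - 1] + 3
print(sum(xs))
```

16

k=2: 2>=0, unchanged → [1, 0, 2, 4, 9]
k=3: 4>=2, unchanged → [1, 0, 2, 4, 9]
k=4: 9>=4, unchanged → [1, 0, 2, 4, 9]
sum = 16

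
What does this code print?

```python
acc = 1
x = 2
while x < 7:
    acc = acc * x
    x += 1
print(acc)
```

720

x=2: acc = 1*2 = 2
x=3: acc = 2*3 = 6
x=4: acc = 6*4 = 24
x=5: acc = 24*5 = 120
x=6: acc = 120*6 = 720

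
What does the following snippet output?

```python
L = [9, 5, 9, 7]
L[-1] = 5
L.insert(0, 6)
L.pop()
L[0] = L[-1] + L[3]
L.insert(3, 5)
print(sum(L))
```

46

L[-1] = 5 → [9, 5, 9, 5]
insert 6 at 0 → [6, 9, 5, 9, 5]
pop() removes 5 → [6, 9, 5, 9]
L[0] = L[-1]+L[3] = 9+9 = 18 → [18, 9, 5, 9]
insert 5 at 3 → [18, 9, 5, 5, 9]
sum = 46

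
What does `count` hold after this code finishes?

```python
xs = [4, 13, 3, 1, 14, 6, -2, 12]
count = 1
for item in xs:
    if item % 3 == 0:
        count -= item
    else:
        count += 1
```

-15

item=4: not %3==0, count = 1+1 = 2
item=13: not %3==0, count = 2+1 = 3
item=3: %3==0, count = 3-3 = 0
item=1: not %3==0, count = 0+1 = 1
item=14: not %3==0, count = 1+1 = 2
item=6: %3==0, count = 2-6 = -4
item=-2: not %3==0, count = (-4)+1 = -3
item=12: %3==0, count = (-3)-12 = -15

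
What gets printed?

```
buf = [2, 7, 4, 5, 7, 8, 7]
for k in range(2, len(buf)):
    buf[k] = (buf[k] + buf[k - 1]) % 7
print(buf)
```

[2, 7, 4, 2, 2, 3, 3]

k=2: buf[2] = (4+7)%7 = 4 → [2, 7, 4, 5, 7, 8, 7]
k=3: buf[3] = (5+4)%7 = 2 → [2, 7, 4, 2, 7, 8, 7]
k=4: buf[4] = (7+2)%7 = 2 → [2, 7, 4, 2, 2, 8, 7]
k=5: buf[5] = (8+2)%7 = 3 → [2, 7, 4, 2, 2, 3, 7]
k=6: buf[6] = (7+3)%7 = 3 → [2, 7, 4, 2, 2, 3, 3]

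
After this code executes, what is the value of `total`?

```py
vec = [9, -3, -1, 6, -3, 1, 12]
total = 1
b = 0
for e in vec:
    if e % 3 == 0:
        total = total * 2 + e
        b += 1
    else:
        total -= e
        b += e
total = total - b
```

e=9: %3==0, total = 1*2+9 = 11; b=1
e=-3: %3==0, total = 11*2+(-3) = 19; b=2
e=-1: not %3==0, total = 19-(-1) = 20; b=1
e=6: %3==0, total = 20*2+6 = 46; b=2
e=-3: %3==0, total = 46*2+(-3) = 89; b=3
e=1: not %3==0, total = 89-1 = 88; b=4
e=12: %3==0, total = 88*2+12 = 188; b=5
total-b = 188-5 = 183

183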